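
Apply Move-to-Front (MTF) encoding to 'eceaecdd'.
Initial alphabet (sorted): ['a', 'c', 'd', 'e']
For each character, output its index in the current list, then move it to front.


MTF encoding:
'e': index 3 in ['a', 'c', 'd', 'e'] -> ['e', 'a', 'c', 'd']
'c': index 2 in ['e', 'a', 'c', 'd'] -> ['c', 'e', 'a', 'd']
'e': index 1 in ['c', 'e', 'a', 'd'] -> ['e', 'c', 'a', 'd']
'a': index 2 in ['e', 'c', 'a', 'd'] -> ['a', 'e', 'c', 'd']
'e': index 1 in ['a', 'e', 'c', 'd'] -> ['e', 'a', 'c', 'd']
'c': index 2 in ['e', 'a', 'c', 'd'] -> ['c', 'e', 'a', 'd']
'd': index 3 in ['c', 'e', 'a', 'd'] -> ['d', 'c', 'e', 'a']
'd': index 0 in ['d', 'c', 'e', 'a'] -> ['d', 'c', 'e', 'a']


Output: [3, 2, 1, 2, 1, 2, 3, 0]


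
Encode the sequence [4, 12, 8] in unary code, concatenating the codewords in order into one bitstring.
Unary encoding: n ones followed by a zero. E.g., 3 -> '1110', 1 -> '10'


Encode each number as n ones followed by a terminating 0:
  4 -> 11110 (5 bits)
  12 -> 1111111111110 (13 bits)
  8 -> 111111110 (9 bits)
Total length = 5 + 13 + 9 = 27 bits.

Unary([4, 12, 8]) = 111101111111111110111111110 (27 bits)


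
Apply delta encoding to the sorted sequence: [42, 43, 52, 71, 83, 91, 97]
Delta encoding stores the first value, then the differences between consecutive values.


First value: 42
Deltas:
  43 - 42 = 1
  52 - 43 = 9
  71 - 52 = 19
  83 - 71 = 12
  91 - 83 = 8
  97 - 91 = 6


Delta encoded: [42, 1, 9, 19, 12, 8, 6]


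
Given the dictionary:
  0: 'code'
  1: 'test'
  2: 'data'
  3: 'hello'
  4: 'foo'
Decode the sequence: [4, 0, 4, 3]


Look up each index in the dictionary:
  4 -> 'foo'
  0 -> 'code'
  4 -> 'foo'
  3 -> 'hello'

Decoded: "foo code foo hello"


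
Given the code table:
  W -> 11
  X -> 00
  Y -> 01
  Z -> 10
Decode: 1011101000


Decoding:
10 -> Z
11 -> W
10 -> Z
10 -> Z
00 -> X


Result: ZWZZX


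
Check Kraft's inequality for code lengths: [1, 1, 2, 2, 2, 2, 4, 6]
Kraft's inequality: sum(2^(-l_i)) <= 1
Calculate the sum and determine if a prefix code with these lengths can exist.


Sum = 2^(-1) + 2^(-1) + 2^(-2) + 2^(-2) + 2^(-2) + 2^(-2) + 2^(-4) + 2^(-6)
    = 0.5 + 0.5 + 0.25 + 0.25 + 0.25 + 0.25 + 0.0625 + 0.015625
    = 133/64 = 2.078125
Since 2.078125 > 1, Kraft's inequality is NOT satisfied.
A prefix code with these lengths CANNOT exist.

Kraft sum = 2.078125. Not satisfied.


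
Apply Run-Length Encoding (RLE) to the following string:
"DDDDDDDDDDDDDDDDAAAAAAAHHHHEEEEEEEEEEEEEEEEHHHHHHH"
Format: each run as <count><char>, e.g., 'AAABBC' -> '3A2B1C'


Scanning runs left to right:
  i=0: run of 'D' x 16 -> '16D'
  i=16: run of 'A' x 7 -> '7A'
  i=23: run of 'H' x 4 -> '4H'
  i=27: run of 'E' x 16 -> '16E'
  i=43: run of 'H' x 7 -> '7H'

RLE = 16D7A4H16E7H


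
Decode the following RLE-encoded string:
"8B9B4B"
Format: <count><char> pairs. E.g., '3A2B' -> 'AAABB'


Expanding each <count><char> pair:
  8B -> 'BBBBBBBB'
  9B -> 'BBBBBBBBB'
  4B -> 'BBBB'

Decoded = BBBBBBBBBBBBBBBBBBBBB


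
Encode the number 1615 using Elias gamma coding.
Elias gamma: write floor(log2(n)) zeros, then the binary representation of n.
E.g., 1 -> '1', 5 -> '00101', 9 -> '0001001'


num_bits = floor(log2(1615)) + 1 = 11
leading_zeros = num_bits - 1 = 10
binary(1615) = 11001001111

Elias gamma(1615) = '0000000000' + '11001001111' = 000000000011001001111 (21 bits)


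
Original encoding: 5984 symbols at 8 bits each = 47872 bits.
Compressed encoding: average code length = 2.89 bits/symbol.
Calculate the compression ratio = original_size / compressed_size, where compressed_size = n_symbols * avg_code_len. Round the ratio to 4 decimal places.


original_size = n_symbols * orig_bits = 5984 * 8 = 47872 bits
compressed_size = n_symbols * avg_code_len = 5984 * 2.89 = 17293.76 bits
ratio = original_size / compressed_size = 47872 / 17293.76 = 2.7682

Compression ratio = 2.7682


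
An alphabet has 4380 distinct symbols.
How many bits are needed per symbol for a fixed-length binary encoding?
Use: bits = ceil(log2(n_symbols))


log2(4380) = 12.0967
Bracket: 2^12 = 4096 < 4380 <= 2^13 = 8192
So ceil(log2(4380)) = 13

bits = ceil(log2(4380)) = ceil(12.0967) = 13 bits


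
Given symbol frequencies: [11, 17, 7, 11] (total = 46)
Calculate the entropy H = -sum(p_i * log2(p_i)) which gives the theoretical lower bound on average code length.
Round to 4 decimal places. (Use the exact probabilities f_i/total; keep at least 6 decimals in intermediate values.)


Per-symbol terms -p_i * log2(p_i) with p_i = f_i/46:
  p = 11/46 = 0.239130: log2(p) = -2.064130, -p*log2(p) = 0.493596
  p = 17/46 = 0.369565: log2(p) = -1.436099, -p*log2(p) = 0.530732
  p = 7/46 = 0.152174: log2(p) = -2.716207, -p*log2(p) = 0.413336
  p = 11/46 = 0.239130: log2(p) = -2.064130, -p*log2(p) = 0.493596
H = 0.493596 + 0.530732 + 0.413336 + 0.493596 = 1.931260

H = 1.9313 bits/symbol


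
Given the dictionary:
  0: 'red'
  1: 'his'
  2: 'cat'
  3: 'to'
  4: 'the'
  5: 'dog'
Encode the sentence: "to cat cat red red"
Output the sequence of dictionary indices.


Look up each word in the dictionary:
  'to' -> 3
  'cat' -> 2
  'cat' -> 2
  'red' -> 0
  'red' -> 0

Encoded: [3, 2, 2, 0, 0]


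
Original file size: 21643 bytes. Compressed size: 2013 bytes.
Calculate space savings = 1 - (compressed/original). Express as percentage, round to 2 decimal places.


ratio = compressed/original = 2013/21643 = 0.093009
savings = 1 - ratio = 1 - 0.093009 = 0.906991
as a percentage: 0.906991 * 100 = 90.7%

Space savings = 1 - 2013/21643 = 90.7%


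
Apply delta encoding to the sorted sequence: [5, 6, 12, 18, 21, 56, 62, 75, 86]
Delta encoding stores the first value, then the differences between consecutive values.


First value: 5
Deltas:
  6 - 5 = 1
  12 - 6 = 6
  18 - 12 = 6
  21 - 18 = 3
  56 - 21 = 35
  62 - 56 = 6
  75 - 62 = 13
  86 - 75 = 11


Delta encoded: [5, 1, 6, 6, 3, 35, 6, 13, 11]


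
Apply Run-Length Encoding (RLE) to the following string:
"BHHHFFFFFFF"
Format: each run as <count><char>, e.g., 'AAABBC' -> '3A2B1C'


Scanning runs left to right:
  i=0: run of 'B' x 1 -> '1B'
  i=1: run of 'H' x 3 -> '3H'
  i=4: run of 'F' x 7 -> '7F'

RLE = 1B3H7F


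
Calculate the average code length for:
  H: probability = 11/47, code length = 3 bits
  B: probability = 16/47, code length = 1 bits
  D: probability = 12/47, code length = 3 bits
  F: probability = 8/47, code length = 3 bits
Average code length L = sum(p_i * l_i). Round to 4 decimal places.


Weighted contributions p_i * l_i:
  H: (11/47) * 3 = 33/47
  B: (16/47) * 1 = 16/47
  D: (12/47) * 3 = 36/47
  F: (8/47) * 3 = 24/47
Sum = (33 + 16 + 36 + 24)/47 = 109/47

L = 109/47 = 2.3191 bits/symbol


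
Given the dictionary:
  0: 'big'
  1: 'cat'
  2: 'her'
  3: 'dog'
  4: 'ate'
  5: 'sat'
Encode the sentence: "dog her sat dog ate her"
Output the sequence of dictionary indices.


Look up each word in the dictionary:
  'dog' -> 3
  'her' -> 2
  'sat' -> 5
  'dog' -> 3
  'ate' -> 4
  'her' -> 2

Encoded: [3, 2, 5, 3, 4, 2]


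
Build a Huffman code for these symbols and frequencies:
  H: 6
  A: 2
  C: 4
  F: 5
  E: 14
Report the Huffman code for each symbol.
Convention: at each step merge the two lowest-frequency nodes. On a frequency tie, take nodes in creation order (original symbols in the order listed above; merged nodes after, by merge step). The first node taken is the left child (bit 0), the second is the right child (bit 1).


Huffman tree construction:
Step 1: Merge A(2) + C(4) = 6
Step 2: Merge F(5) + H(6) = 11
Step 3: Merge (A+C)(6) + (F+H)(11) = 17
Step 4: Merge E(14) + ((A+C)+(F+H))(17) = 31
Read each symbol's code off the tree from the root (left child = 0, right child = 1).

Codes:
  H: 111 (length 3)
  A: 100 (length 3)
  C: 101 (length 3)
  F: 110 (length 3)
  E: 0 (length 1)
Average code length: 65/31 = 2.0968 bits/symbol


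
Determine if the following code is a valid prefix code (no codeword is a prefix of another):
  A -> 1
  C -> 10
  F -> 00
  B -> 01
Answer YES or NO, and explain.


Checking each pair (does one codeword prefix another?):
  A='1' vs C='10': prefix -- VIOLATION

NO -- this is NOT a valid prefix code. A (1) is a prefix of C (10).


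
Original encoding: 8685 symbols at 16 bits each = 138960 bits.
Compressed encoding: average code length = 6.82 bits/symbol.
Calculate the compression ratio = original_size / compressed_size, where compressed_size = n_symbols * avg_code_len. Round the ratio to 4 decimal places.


original_size = n_symbols * orig_bits = 8685 * 16 = 138960 bits
compressed_size = n_symbols * avg_code_len = 8685 * 6.82 = 59231.7 bits
ratio = original_size / compressed_size = 138960 / 59231.7 = 2.346

Compression ratio = 2.346


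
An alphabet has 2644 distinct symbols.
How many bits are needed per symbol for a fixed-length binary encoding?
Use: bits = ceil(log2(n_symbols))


log2(2644) = 11.3685
Bracket: 2^11 = 2048 < 2644 <= 2^12 = 4096
So ceil(log2(2644)) = 12

bits = ceil(log2(2644)) = ceil(11.3685) = 12 bits


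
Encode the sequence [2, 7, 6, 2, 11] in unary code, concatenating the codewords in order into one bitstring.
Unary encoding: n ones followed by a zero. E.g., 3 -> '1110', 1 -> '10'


Encode each number as n ones followed by a terminating 0:
  2 -> 110 (3 bits)
  7 -> 11111110 (8 bits)
  6 -> 1111110 (7 bits)
  2 -> 110 (3 bits)
  11 -> 111111111110 (12 bits)
Total length = 3 + 8 + 7 + 3 + 12 = 33 bits.

Unary([2, 7, 6, 2, 11]) = 110111111101111110110111111111110 (33 bits)


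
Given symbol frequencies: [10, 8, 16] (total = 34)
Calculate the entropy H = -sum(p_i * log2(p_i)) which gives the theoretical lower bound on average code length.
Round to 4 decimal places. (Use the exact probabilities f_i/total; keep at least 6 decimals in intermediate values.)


Per-symbol terms -p_i * log2(p_i) with p_i = f_i/34:
  p = 10/34 = 0.294118: log2(p) = -1.765535, -p*log2(p) = 0.519275
  p = 8/34 = 0.235294: log2(p) = -2.087463, -p*log2(p) = 0.491168
  p = 16/34 = 0.470588: log2(p) = -1.087463, -p*log2(p) = 0.511747
H = 0.519275 + 0.491168 + 0.511747 = 1.522190

H = 1.5222 bits/symbol


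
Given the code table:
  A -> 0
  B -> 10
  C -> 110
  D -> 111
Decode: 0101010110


Decoding:
0 -> A
10 -> B
10 -> B
10 -> B
110 -> C


Result: ABBBC


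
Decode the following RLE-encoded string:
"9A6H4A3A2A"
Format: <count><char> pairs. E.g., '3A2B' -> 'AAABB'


Expanding each <count><char> pair:
  9A -> 'AAAAAAAAA'
  6H -> 'HHHHHH'
  4A -> 'AAAA'
  3A -> 'AAA'
  2A -> 'AA'

Decoded = AAAAAAAAAHHHHHHAAAAAAAAA


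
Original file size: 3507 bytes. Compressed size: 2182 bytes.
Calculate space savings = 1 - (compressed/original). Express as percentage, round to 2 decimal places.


ratio = compressed/original = 2182/3507 = 0.622184
savings = 1 - ratio = 1 - 0.622184 = 0.377816
as a percentage: 0.377816 * 100 = 37.78%

Space savings = 1 - 2182/3507 = 37.78%


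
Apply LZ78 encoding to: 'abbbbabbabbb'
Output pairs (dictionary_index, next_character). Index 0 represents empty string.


LZ78 encoding steps:
Dictionary: {0: ''}
Step 1: w='' (idx 0), next='a' -> output (0, 'a'), add 'a' as idx 1
Step 2: w='' (idx 0), next='b' -> output (0, 'b'), add 'b' as idx 2
Step 3: w='b' (idx 2), next='b' -> output (2, 'b'), add 'bb' as idx 3
Step 4: w='b' (idx 2), next='a' -> output (2, 'a'), add 'ba' as idx 4
Step 5: w='bb' (idx 3), next='a' -> output (3, 'a'), add 'bba' as idx 5
Step 6: w='bb' (idx 3), next='b' -> output (3, 'b'), add 'bbb' as idx 6


Encoded: [(0, 'a'), (0, 'b'), (2, 'b'), (2, 'a'), (3, 'a'), (3, 'b')]


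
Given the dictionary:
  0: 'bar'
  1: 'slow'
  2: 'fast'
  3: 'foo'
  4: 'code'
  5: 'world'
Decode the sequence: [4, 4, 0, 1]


Look up each index in the dictionary:
  4 -> 'code'
  4 -> 'code'
  0 -> 'bar'
  1 -> 'slow'

Decoded: "code code bar slow"


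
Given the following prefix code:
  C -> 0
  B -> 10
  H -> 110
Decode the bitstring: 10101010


Decoding step by step:
Bits 10 -> B
Bits 10 -> B
Bits 10 -> B
Bits 10 -> B


Decoded message: BBBB


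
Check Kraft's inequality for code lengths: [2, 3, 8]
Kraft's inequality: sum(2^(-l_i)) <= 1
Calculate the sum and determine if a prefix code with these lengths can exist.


Sum = 2^(-2) + 2^(-3) + 2^(-8)
    = 0.25 + 0.125 + 0.00390625
    = 97/256 = 0.37890625
Since 0.37890625 <= 1, Kraft's inequality IS satisfied.
A prefix code with these lengths CAN exist.

Kraft sum = 0.37890625. Satisfied.


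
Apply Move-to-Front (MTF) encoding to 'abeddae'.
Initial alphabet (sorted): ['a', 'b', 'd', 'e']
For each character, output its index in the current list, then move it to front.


MTF encoding:
'a': index 0 in ['a', 'b', 'd', 'e'] -> ['a', 'b', 'd', 'e']
'b': index 1 in ['a', 'b', 'd', 'e'] -> ['b', 'a', 'd', 'e']
'e': index 3 in ['b', 'a', 'd', 'e'] -> ['e', 'b', 'a', 'd']
'd': index 3 in ['e', 'b', 'a', 'd'] -> ['d', 'e', 'b', 'a']
'd': index 0 in ['d', 'e', 'b', 'a'] -> ['d', 'e', 'b', 'a']
'a': index 3 in ['d', 'e', 'b', 'a'] -> ['a', 'd', 'e', 'b']
'e': index 2 in ['a', 'd', 'e', 'b'] -> ['e', 'a', 'd', 'b']


Output: [0, 1, 3, 3, 0, 3, 2]


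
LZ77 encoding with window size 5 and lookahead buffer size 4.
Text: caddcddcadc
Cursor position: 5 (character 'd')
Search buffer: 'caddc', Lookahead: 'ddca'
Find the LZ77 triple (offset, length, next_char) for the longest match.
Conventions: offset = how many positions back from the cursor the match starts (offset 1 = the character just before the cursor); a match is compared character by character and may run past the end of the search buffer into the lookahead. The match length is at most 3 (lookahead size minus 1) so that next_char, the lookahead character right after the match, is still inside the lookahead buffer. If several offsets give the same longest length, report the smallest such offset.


Try each offset into the search buffer:
  offset=1 (pos 4, char 'c'): match length 0
  offset=2 (pos 3, char 'd'): match length 1
  offset=3 (pos 2, char 'd'): match length 3
  offset=4 (pos 1, char 'a'): match length 0
  offset=5 (pos 0, char 'c'): match length 0
Longest match has length 3 at offset 3.
next_char = character at position 5 + 3 = 8 -> 'a'

Best match: offset=3, length=3 (matching 'ddc' starting at position 2)
LZ77 triple: (3, 3, 'a')


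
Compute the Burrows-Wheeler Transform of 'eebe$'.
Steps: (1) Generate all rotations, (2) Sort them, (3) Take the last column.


Rotations (sorted):
  0: $eebe -> last char: e
  1: be$ee -> last char: e
  2: e$eeb -> last char: b
  3: ebe$e -> last char: e
  4: eebe$ -> last char: $


BWT = eebe$


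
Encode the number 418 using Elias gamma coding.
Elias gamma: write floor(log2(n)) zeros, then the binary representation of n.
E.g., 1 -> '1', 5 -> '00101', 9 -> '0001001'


num_bits = floor(log2(418)) + 1 = 9
leading_zeros = num_bits - 1 = 8
binary(418) = 110100010

Elias gamma(418) = '00000000' + '110100010' = 00000000110100010 (17 bits)


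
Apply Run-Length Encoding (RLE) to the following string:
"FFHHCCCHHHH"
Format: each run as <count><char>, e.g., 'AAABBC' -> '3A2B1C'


Scanning runs left to right:
  i=0: run of 'F' x 2 -> '2F'
  i=2: run of 'H' x 2 -> '2H'
  i=4: run of 'C' x 3 -> '3C'
  i=7: run of 'H' x 4 -> '4H'

RLE = 2F2H3C4H


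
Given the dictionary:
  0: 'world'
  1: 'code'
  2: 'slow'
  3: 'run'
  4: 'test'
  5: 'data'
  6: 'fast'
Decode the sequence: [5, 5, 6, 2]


Look up each index in the dictionary:
  5 -> 'data'
  5 -> 'data'
  6 -> 'fast'
  2 -> 'slow'

Decoded: "data data fast slow"


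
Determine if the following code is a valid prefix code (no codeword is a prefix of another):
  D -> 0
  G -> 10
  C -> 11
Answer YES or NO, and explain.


Checking each pair (does one codeword prefix another?):
  D='0' vs G='10': no prefix
  D='0' vs C='11': no prefix
  G='10' vs D='0': no prefix
  G='10' vs C='11': no prefix
  C='11' vs D='0': no prefix
  C='11' vs G='10': no prefix
No violation found over all pairs.

YES -- this is a valid prefix code. No codeword is a prefix of any other codeword.


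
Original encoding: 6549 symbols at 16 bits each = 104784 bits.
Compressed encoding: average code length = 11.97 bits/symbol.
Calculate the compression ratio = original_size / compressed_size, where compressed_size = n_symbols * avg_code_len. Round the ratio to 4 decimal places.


original_size = n_symbols * orig_bits = 6549 * 16 = 104784 bits
compressed_size = n_symbols * avg_code_len = 6549 * 11.97 = 78391.53 bits
ratio = original_size / compressed_size = 104784 / 78391.53 = 1.3367

Compression ratio = 1.3367


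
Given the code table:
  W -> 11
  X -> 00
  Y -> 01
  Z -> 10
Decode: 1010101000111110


Decoding:
10 -> Z
10 -> Z
10 -> Z
10 -> Z
00 -> X
11 -> W
11 -> W
10 -> Z


Result: ZZZZXWWZ


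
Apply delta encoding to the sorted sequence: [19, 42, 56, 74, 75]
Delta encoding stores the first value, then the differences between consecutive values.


First value: 19
Deltas:
  42 - 19 = 23
  56 - 42 = 14
  74 - 56 = 18
  75 - 74 = 1


Delta encoded: [19, 23, 14, 18, 1]


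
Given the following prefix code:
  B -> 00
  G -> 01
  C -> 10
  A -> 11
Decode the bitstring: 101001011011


Decoding step by step:
Bits 10 -> C
Bits 10 -> C
Bits 01 -> G
Bits 01 -> G
Bits 10 -> C
Bits 11 -> A


Decoded message: CCGGCA


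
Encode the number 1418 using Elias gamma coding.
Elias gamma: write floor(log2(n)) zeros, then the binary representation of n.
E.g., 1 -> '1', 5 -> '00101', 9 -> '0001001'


num_bits = floor(log2(1418)) + 1 = 11
leading_zeros = num_bits - 1 = 10
binary(1418) = 10110001010

Elias gamma(1418) = '0000000000' + '10110001010' = 000000000010110001010 (21 bits)


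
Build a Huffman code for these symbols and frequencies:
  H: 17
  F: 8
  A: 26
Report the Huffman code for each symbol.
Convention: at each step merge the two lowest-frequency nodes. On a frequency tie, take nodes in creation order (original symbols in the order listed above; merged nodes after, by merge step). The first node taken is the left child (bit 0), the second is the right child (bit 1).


Huffman tree construction:
Step 1: Merge F(8) + H(17) = 25
Step 2: Merge (F+H)(25) + A(26) = 51
Read each symbol's code off the tree from the root (left child = 0, right child = 1).

Codes:
  H: 01 (length 2)
  F: 00 (length 2)
  A: 1 (length 1)
Average code length: 76/51 = 1.4902 bits/symbol


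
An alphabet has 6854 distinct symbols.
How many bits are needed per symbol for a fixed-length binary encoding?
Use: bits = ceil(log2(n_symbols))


log2(6854) = 12.7427
Bracket: 2^12 = 4096 < 6854 <= 2^13 = 8192
So ceil(log2(6854)) = 13

bits = ceil(log2(6854)) = ceil(12.7427) = 13 bits


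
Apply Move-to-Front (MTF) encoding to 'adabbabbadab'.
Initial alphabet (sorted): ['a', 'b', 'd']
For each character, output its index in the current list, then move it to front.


MTF encoding:
'a': index 0 in ['a', 'b', 'd'] -> ['a', 'b', 'd']
'd': index 2 in ['a', 'b', 'd'] -> ['d', 'a', 'b']
'a': index 1 in ['d', 'a', 'b'] -> ['a', 'd', 'b']
'b': index 2 in ['a', 'd', 'b'] -> ['b', 'a', 'd']
'b': index 0 in ['b', 'a', 'd'] -> ['b', 'a', 'd']
'a': index 1 in ['b', 'a', 'd'] -> ['a', 'b', 'd']
'b': index 1 in ['a', 'b', 'd'] -> ['b', 'a', 'd']
'b': index 0 in ['b', 'a', 'd'] -> ['b', 'a', 'd']
'a': index 1 in ['b', 'a', 'd'] -> ['a', 'b', 'd']
'd': index 2 in ['a', 'b', 'd'] -> ['d', 'a', 'b']
'a': index 1 in ['d', 'a', 'b'] -> ['a', 'd', 'b']
'b': index 2 in ['a', 'd', 'b'] -> ['b', 'a', 'd']


Output: [0, 2, 1, 2, 0, 1, 1, 0, 1, 2, 1, 2]


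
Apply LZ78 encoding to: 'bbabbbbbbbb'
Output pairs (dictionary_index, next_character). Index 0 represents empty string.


LZ78 encoding steps:
Dictionary: {0: ''}
Step 1: w='' (idx 0), next='b' -> output (0, 'b'), add 'b' as idx 1
Step 2: w='b' (idx 1), next='a' -> output (1, 'a'), add 'ba' as idx 2
Step 3: w='b' (idx 1), next='b' -> output (1, 'b'), add 'bb' as idx 3
Step 4: w='bb' (idx 3), next='b' -> output (3, 'b'), add 'bbb' as idx 4
Step 5: w='bbb' (idx 4), end of input -> output (4, '')


Encoded: [(0, 'b'), (1, 'a'), (1, 'b'), (3, 'b'), (4, '')]


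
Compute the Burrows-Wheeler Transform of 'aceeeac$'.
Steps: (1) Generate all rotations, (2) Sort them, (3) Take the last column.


Rotations (sorted):
  0: $aceeeac -> last char: c
  1: ac$aceee -> last char: e
  2: aceeeac$ -> last char: $
  3: c$aceeea -> last char: a
  4: ceeeac$a -> last char: a
  5: eac$acee -> last char: e
  6: eeac$ace -> last char: e
  7: eeeac$ac -> last char: c


BWT = ce$aaeec


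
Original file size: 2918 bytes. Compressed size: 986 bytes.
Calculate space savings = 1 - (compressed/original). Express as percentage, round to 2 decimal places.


ratio = compressed/original = 986/2918 = 0.337903
savings = 1 - ratio = 1 - 0.337903 = 0.662097
as a percentage: 0.662097 * 100 = 66.21%

Space savings = 1 - 986/2918 = 66.21%


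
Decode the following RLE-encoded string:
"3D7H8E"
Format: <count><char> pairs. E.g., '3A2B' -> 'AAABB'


Expanding each <count><char> pair:
  3D -> 'DDD'
  7H -> 'HHHHHHH'
  8E -> 'EEEEEEEE'

Decoded = DDDHHHHHHHEEEEEEEE


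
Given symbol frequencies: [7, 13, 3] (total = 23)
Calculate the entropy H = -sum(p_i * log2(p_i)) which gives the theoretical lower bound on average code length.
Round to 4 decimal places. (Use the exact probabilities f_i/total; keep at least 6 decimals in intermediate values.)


Per-symbol terms -p_i * log2(p_i) with p_i = f_i/23:
  p = 7/23 = 0.304348: log2(p) = -1.716207, -p*log2(p) = 0.522324
  p = 13/23 = 0.565217: log2(p) = -0.823122, -p*log2(p) = 0.465243
  p = 3/23 = 0.130435: log2(p) = -2.938599, -p*log2(p) = 0.383296
H = 0.522324 + 0.465243 + 0.383296 = 1.370863

H = 1.3709 bits/symbol


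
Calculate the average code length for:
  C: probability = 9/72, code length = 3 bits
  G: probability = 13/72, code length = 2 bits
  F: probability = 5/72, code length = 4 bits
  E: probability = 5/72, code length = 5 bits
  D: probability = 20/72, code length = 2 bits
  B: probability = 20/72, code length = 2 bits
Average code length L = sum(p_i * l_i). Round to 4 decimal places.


Weighted contributions p_i * l_i:
  C: (9/72) * 3 = 27/72
  G: (13/72) * 2 = 26/72
  F: (5/72) * 4 = 20/72
  E: (5/72) * 5 = 25/72
  D: (20/72) * 2 = 40/72
  B: (20/72) * 2 = 40/72
Sum = (27 + 26 + 20 + 25 + 40 + 40)/72 = 178/72

L = 178/72 = 2.4722 bits/symbol


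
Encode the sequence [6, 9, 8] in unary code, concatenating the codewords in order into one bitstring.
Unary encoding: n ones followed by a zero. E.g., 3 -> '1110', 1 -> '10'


Encode each number as n ones followed by a terminating 0:
  6 -> 1111110 (7 bits)
  9 -> 1111111110 (10 bits)
  8 -> 111111110 (9 bits)
Total length = 7 + 10 + 9 = 26 bits.

Unary([6, 9, 8]) = 11111101111111110111111110 (26 bits)


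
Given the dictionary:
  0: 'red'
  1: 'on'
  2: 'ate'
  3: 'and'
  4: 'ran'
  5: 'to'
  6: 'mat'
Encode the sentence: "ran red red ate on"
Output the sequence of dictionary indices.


Look up each word in the dictionary:
  'ran' -> 4
  'red' -> 0
  'red' -> 0
  'ate' -> 2
  'on' -> 1

Encoded: [4, 0, 0, 2, 1]


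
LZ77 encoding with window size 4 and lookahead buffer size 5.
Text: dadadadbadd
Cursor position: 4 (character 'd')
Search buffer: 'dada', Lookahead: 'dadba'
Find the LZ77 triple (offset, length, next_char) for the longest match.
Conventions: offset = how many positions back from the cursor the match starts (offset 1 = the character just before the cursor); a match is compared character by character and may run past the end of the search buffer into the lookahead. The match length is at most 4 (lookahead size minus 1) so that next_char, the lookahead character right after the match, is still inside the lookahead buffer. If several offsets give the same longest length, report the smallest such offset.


Try each offset into the search buffer:
  offset=1 (pos 3, char 'a'): match length 0
  offset=2 (pos 2, char 'd'): match length 3
  offset=3 (pos 1, char 'a'): match length 0
  offset=4 (pos 0, char 'd'): match length 3
Longest match has length 3, found at offsets 2, 4; take the smallest, offset 2.
next_char = character at position 4 + 3 = 7 -> 'b'

Best match: offset=2, length=3 (matching 'dad' starting at position 2)
LZ77 triple: (2, 3, 'b')


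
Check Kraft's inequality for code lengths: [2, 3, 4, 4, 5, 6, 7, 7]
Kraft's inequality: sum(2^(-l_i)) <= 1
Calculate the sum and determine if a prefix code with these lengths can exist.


Sum = 2^(-2) + 2^(-3) + 2^(-4) + 2^(-4) + 2^(-5) + 2^(-6) + 2^(-7) + 2^(-7)
    = 0.25 + 0.125 + 0.0625 + 0.0625 + 0.03125 + 0.015625 + 0.0078125 + 0.0078125
    = 72/128 = 0.5625
Since 0.5625 <= 1, Kraft's inequality IS satisfied.
A prefix code with these lengths CAN exist.

Kraft sum = 0.5625. Satisfied.


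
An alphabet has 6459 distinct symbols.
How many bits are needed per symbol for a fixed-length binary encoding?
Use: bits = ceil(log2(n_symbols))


log2(6459) = 12.6571
Bracket: 2^12 = 4096 < 6459 <= 2^13 = 8192
So ceil(log2(6459)) = 13

bits = ceil(log2(6459)) = ceil(12.6571) = 13 bits


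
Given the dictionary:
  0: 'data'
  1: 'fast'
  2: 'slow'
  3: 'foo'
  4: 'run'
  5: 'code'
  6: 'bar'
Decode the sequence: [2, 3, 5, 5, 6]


Look up each index in the dictionary:
  2 -> 'slow'
  3 -> 'foo'
  5 -> 'code'
  5 -> 'code'
  6 -> 'bar'

Decoded: "slow foo code code bar"


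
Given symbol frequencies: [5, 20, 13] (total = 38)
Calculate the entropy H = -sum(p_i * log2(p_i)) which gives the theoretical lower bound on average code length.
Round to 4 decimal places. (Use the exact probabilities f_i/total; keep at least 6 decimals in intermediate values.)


Per-symbol terms -p_i * log2(p_i) with p_i = f_i/38:
  p = 5/38 = 0.131579: log2(p) = -2.925999, -p*log2(p) = 0.385000
  p = 20/38 = 0.526316: log2(p) = -0.925999, -p*log2(p) = 0.487368
  p = 13/38 = 0.342105: log2(p) = -1.547488, -p*log2(p) = 0.529404
H = 0.385000 + 0.487368 + 0.529404 = 1.401772

H = 1.4018 bits/symbol


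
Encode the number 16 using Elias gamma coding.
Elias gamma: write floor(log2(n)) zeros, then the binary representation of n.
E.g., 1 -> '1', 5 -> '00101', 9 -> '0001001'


num_bits = floor(log2(16)) + 1 = 5
leading_zeros = num_bits - 1 = 4
binary(16) = 10000

Elias gamma(16) = '0000' + '10000' = 000010000 (9 bits)


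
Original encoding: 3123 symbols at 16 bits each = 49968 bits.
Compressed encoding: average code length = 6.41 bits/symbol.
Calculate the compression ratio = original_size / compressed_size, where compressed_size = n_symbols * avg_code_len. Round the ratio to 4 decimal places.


original_size = n_symbols * orig_bits = 3123 * 16 = 49968 bits
compressed_size = n_symbols * avg_code_len = 3123 * 6.41 = 20018.43 bits
ratio = original_size / compressed_size = 49968 / 20018.43 = 2.4961

Compression ratio = 2.4961


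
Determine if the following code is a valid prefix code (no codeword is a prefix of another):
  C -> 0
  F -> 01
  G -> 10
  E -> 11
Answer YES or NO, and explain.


Checking each pair (does one codeword prefix another?):
  C='0' vs F='01': prefix -- VIOLATION

NO -- this is NOT a valid prefix code. C (0) is a prefix of F (01).


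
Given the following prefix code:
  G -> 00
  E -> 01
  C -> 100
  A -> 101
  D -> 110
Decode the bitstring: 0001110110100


Decoding step by step:
Bits 00 -> G
Bits 01 -> E
Bits 110 -> D
Bits 110 -> D
Bits 100 -> C


Decoded message: GEDDC


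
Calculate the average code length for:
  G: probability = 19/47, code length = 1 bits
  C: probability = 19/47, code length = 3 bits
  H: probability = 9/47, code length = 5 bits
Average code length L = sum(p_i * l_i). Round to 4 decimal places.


Weighted contributions p_i * l_i:
  G: (19/47) * 1 = 19/47
  C: (19/47) * 3 = 57/47
  H: (9/47) * 5 = 45/47
Sum = (19 + 57 + 45)/47 = 121/47

L = 121/47 = 2.5745 bits/symbol


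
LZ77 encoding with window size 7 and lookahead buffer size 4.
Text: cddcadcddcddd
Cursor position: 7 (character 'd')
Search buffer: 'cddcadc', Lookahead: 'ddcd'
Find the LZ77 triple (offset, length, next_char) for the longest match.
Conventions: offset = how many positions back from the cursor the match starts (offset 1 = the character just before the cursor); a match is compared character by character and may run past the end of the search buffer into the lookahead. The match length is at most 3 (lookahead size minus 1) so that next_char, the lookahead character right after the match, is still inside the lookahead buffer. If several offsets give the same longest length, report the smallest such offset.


Try each offset into the search buffer:
  offset=1 (pos 6, char 'c'): match length 0
  offset=2 (pos 5, char 'd'): match length 1
  offset=3 (pos 4, char 'a'): match length 0
  offset=4 (pos 3, char 'c'): match length 0
  offset=5 (pos 2, char 'd'): match length 1
  offset=6 (pos 1, char 'd'): match length 3
  offset=7 (pos 0, char 'c'): match length 0
Longest match has length 3 at offset 6.
next_char = character at position 7 + 3 = 10 -> 'd'

Best match: offset=6, length=3 (matching 'ddc' starting at position 1)
LZ77 triple: (6, 3, 'd')


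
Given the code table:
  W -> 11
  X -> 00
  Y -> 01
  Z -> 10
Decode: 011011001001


Decoding:
01 -> Y
10 -> Z
11 -> W
00 -> X
10 -> Z
01 -> Y


Result: YZWXZY


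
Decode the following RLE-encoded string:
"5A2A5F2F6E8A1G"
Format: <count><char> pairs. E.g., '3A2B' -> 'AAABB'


Expanding each <count><char> pair:
  5A -> 'AAAAA'
  2A -> 'AA'
  5F -> 'FFFFF'
  2F -> 'FF'
  6E -> 'EEEEEE'
  8A -> 'AAAAAAAA'
  1G -> 'G'

Decoded = AAAAAAAFFFFFFFEEEEEEAAAAAAAAG


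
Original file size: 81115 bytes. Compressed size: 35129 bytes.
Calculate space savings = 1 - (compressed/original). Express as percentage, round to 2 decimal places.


ratio = compressed/original = 35129/81115 = 0.433076
savings = 1 - ratio = 1 - 0.433076 = 0.566924
as a percentage: 0.566924 * 100 = 56.69%

Space savings = 1 - 35129/81115 = 56.69%


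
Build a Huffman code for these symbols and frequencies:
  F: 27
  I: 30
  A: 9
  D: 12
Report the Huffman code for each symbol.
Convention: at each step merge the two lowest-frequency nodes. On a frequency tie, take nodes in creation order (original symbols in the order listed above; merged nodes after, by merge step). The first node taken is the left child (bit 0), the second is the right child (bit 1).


Huffman tree construction:
Step 1: Merge A(9) + D(12) = 21
Step 2: Merge (A+D)(21) + F(27) = 48
Step 3: Merge I(30) + ((A+D)+F)(48) = 78
Read each symbol's code off the tree from the root (left child = 0, right child = 1).

Codes:
  F: 11 (length 2)
  I: 0 (length 1)
  A: 100 (length 3)
  D: 101 (length 3)
Average code length: 147/78 = 1.8846 bits/symbol


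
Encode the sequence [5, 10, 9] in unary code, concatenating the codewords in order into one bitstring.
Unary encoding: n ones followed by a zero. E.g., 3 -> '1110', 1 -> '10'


Encode each number as n ones followed by a terminating 0:
  5 -> 111110 (6 bits)
  10 -> 11111111110 (11 bits)
  9 -> 1111111110 (10 bits)
Total length = 6 + 11 + 10 = 27 bits.

Unary([5, 10, 9]) = 111110111111111101111111110 (27 bits)


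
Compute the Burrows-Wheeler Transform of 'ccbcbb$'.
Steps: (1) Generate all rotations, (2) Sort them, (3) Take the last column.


Rotations (sorted):
  0: $ccbcbb -> last char: b
  1: b$ccbcb -> last char: b
  2: bb$ccbc -> last char: c
  3: bcbb$cc -> last char: c
  4: cbb$ccb -> last char: b
  5: cbcbb$c -> last char: c
  6: ccbcbb$ -> last char: $


BWT = bbccbc$


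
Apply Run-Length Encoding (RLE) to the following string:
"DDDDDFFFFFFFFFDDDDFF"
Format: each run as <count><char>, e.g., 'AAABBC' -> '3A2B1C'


Scanning runs left to right:
  i=0: run of 'D' x 5 -> '5D'
  i=5: run of 'F' x 9 -> '9F'
  i=14: run of 'D' x 4 -> '4D'
  i=18: run of 'F' x 2 -> '2F'

RLE = 5D9F4D2F


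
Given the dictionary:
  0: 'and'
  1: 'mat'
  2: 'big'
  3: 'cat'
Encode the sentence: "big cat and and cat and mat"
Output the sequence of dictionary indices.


Look up each word in the dictionary:
  'big' -> 2
  'cat' -> 3
  'and' -> 0
  'and' -> 0
  'cat' -> 3
  'and' -> 0
  'mat' -> 1

Encoded: [2, 3, 0, 0, 3, 0, 1]


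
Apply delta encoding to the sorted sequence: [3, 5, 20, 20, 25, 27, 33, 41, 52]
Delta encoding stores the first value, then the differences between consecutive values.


First value: 3
Deltas:
  5 - 3 = 2
  20 - 5 = 15
  20 - 20 = 0
  25 - 20 = 5
  27 - 25 = 2
  33 - 27 = 6
  41 - 33 = 8
  52 - 41 = 11


Delta encoded: [3, 2, 15, 0, 5, 2, 6, 8, 11]


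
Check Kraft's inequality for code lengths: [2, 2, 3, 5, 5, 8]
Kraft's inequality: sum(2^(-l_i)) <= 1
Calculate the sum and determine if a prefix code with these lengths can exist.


Sum = 2^(-2) + 2^(-2) + 2^(-3) + 2^(-5) + 2^(-5) + 2^(-8)
    = 0.25 + 0.25 + 0.125 + 0.03125 + 0.03125 + 0.00390625
    = 177/256 = 0.69140625
Since 0.69140625 <= 1, Kraft's inequality IS satisfied.
A prefix code with these lengths CAN exist.

Kraft sum = 0.69140625. Satisfied.


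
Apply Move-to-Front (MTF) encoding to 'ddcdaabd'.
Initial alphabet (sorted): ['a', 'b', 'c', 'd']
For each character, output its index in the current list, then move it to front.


MTF encoding:
'd': index 3 in ['a', 'b', 'c', 'd'] -> ['d', 'a', 'b', 'c']
'd': index 0 in ['d', 'a', 'b', 'c'] -> ['d', 'a', 'b', 'c']
'c': index 3 in ['d', 'a', 'b', 'c'] -> ['c', 'd', 'a', 'b']
'd': index 1 in ['c', 'd', 'a', 'b'] -> ['d', 'c', 'a', 'b']
'a': index 2 in ['d', 'c', 'a', 'b'] -> ['a', 'd', 'c', 'b']
'a': index 0 in ['a', 'd', 'c', 'b'] -> ['a', 'd', 'c', 'b']
'b': index 3 in ['a', 'd', 'c', 'b'] -> ['b', 'a', 'd', 'c']
'd': index 2 in ['b', 'a', 'd', 'c'] -> ['d', 'b', 'a', 'c']


Output: [3, 0, 3, 1, 2, 0, 3, 2]


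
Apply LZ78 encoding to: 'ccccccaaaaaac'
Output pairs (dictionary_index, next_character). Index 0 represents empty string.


LZ78 encoding steps:
Dictionary: {0: ''}
Step 1: w='' (idx 0), next='c' -> output (0, 'c'), add 'c' as idx 1
Step 2: w='c' (idx 1), next='c' -> output (1, 'c'), add 'cc' as idx 2
Step 3: w='cc' (idx 2), next='c' -> output (2, 'c'), add 'ccc' as idx 3
Step 4: w='' (idx 0), next='a' -> output (0, 'a'), add 'a' as idx 4
Step 5: w='a' (idx 4), next='a' -> output (4, 'a'), add 'aa' as idx 5
Step 6: w='aa' (idx 5), next='a' -> output (5, 'a'), add 'aaa' as idx 6
Step 7: w='c' (idx 1), end of input -> output (1, '')


Encoded: [(0, 'c'), (1, 'c'), (2, 'c'), (0, 'a'), (4, 'a'), (5, 'a'), (1, '')]


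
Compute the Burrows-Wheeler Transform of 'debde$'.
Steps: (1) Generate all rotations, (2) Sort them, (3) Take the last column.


Rotations (sorted):
  0: $debde -> last char: e
  1: bde$de -> last char: e
  2: de$deb -> last char: b
  3: debde$ -> last char: $
  4: e$debd -> last char: d
  5: ebde$d -> last char: d


BWT = eeb$dd


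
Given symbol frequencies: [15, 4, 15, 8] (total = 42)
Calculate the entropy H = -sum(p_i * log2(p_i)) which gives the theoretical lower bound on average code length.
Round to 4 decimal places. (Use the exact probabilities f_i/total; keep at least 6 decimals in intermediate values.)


Per-symbol terms -p_i * log2(p_i) with p_i = f_i/42:
  p = 15/42 = 0.357143: log2(p) = -1.485427, -p*log2(p) = 0.530510
  p = 4/42 = 0.095238: log2(p) = -3.392317, -p*log2(p) = 0.323078
  p = 15/42 = 0.357143: log2(p) = -1.485427, -p*log2(p) = 0.530510
  p = 8/42 = 0.190476: log2(p) = -2.392317, -p*log2(p) = 0.455680
H = 0.530510 + 0.323078 + 0.530510 + 0.455680 = 1.839778

H = 1.8398 bits/symbol


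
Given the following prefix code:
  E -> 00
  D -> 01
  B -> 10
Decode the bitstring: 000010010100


Decoding step by step:
Bits 00 -> E
Bits 00 -> E
Bits 10 -> B
Bits 01 -> D
Bits 01 -> D
Bits 00 -> E


Decoded message: EEBDDE


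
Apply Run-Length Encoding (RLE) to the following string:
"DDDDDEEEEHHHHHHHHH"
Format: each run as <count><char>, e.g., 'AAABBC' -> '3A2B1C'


Scanning runs left to right:
  i=0: run of 'D' x 5 -> '5D'
  i=5: run of 'E' x 4 -> '4E'
  i=9: run of 'H' x 9 -> '9H'

RLE = 5D4E9H


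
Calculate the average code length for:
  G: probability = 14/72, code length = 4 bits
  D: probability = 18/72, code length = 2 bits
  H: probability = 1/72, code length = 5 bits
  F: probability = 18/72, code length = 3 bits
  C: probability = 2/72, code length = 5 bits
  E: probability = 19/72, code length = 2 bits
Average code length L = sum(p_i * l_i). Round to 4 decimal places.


Weighted contributions p_i * l_i:
  G: (14/72) * 4 = 56/72
  D: (18/72) * 2 = 36/72
  H: (1/72) * 5 = 5/72
  F: (18/72) * 3 = 54/72
  C: (2/72) * 5 = 10/72
  E: (19/72) * 2 = 38/72
Sum = (56 + 36 + 5 + 54 + 10 + 38)/72 = 199/72

L = 199/72 = 2.7639 bits/symbol


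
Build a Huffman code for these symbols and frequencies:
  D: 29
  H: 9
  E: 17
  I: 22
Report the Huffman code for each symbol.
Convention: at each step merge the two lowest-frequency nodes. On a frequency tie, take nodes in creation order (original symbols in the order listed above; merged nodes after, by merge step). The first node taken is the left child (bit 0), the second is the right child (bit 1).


Huffman tree construction:
Step 1: Merge H(9) + E(17) = 26
Step 2: Merge I(22) + (H+E)(26) = 48
Step 3: Merge D(29) + (I+(H+E))(48) = 77
Read each symbol's code off the tree from the root (left child = 0, right child = 1).

Codes:
  D: 0 (length 1)
  H: 110 (length 3)
  E: 111 (length 3)
  I: 10 (length 2)
Average code length: 151/77 = 1.9610 bits/symbol


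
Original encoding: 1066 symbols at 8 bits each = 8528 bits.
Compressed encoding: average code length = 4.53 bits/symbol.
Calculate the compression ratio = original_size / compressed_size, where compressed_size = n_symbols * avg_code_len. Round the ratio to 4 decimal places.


original_size = n_symbols * orig_bits = 1066 * 8 = 8528 bits
compressed_size = n_symbols * avg_code_len = 1066 * 4.53 = 4828.98 bits
ratio = original_size / compressed_size = 8528 / 4828.98 = 1.766

Compression ratio = 1.766


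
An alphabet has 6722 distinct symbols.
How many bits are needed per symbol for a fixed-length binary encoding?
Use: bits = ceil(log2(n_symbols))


log2(6722) = 12.7147
Bracket: 2^12 = 4096 < 6722 <= 2^13 = 8192
So ceil(log2(6722)) = 13

bits = ceil(log2(6722)) = ceil(12.7147) = 13 bits


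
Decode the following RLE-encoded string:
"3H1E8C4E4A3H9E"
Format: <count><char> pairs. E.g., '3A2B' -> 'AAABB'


Expanding each <count><char> pair:
  3H -> 'HHH'
  1E -> 'E'
  8C -> 'CCCCCCCC'
  4E -> 'EEEE'
  4A -> 'AAAA'
  3H -> 'HHH'
  9E -> 'EEEEEEEEE'

Decoded = HHHECCCCCCCCEEEEAAAAHHHEEEEEEEEE


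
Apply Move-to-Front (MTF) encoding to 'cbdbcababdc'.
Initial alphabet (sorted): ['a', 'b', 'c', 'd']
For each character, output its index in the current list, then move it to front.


MTF encoding:
'c': index 2 in ['a', 'b', 'c', 'd'] -> ['c', 'a', 'b', 'd']
'b': index 2 in ['c', 'a', 'b', 'd'] -> ['b', 'c', 'a', 'd']
'd': index 3 in ['b', 'c', 'a', 'd'] -> ['d', 'b', 'c', 'a']
'b': index 1 in ['d', 'b', 'c', 'a'] -> ['b', 'd', 'c', 'a']
'c': index 2 in ['b', 'd', 'c', 'a'] -> ['c', 'b', 'd', 'a']
'a': index 3 in ['c', 'b', 'd', 'a'] -> ['a', 'c', 'b', 'd']
'b': index 2 in ['a', 'c', 'b', 'd'] -> ['b', 'a', 'c', 'd']
'a': index 1 in ['b', 'a', 'c', 'd'] -> ['a', 'b', 'c', 'd']
'b': index 1 in ['a', 'b', 'c', 'd'] -> ['b', 'a', 'c', 'd']
'd': index 3 in ['b', 'a', 'c', 'd'] -> ['d', 'b', 'a', 'c']
'c': index 3 in ['d', 'b', 'a', 'c'] -> ['c', 'd', 'b', 'a']


Output: [2, 2, 3, 1, 2, 3, 2, 1, 1, 3, 3]


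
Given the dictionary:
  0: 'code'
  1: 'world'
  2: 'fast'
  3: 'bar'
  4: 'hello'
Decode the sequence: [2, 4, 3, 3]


Look up each index in the dictionary:
  2 -> 'fast'
  4 -> 'hello'
  3 -> 'bar'
  3 -> 'bar'

Decoded: "fast hello bar bar"


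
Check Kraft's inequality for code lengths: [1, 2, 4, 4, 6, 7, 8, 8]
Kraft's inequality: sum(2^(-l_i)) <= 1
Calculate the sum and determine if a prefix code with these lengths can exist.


Sum = 2^(-1) + 2^(-2) + 2^(-4) + 2^(-4) + 2^(-6) + 2^(-7) + 2^(-8) + 2^(-8)
    = 0.5 + 0.25 + 0.0625 + 0.0625 + 0.015625 + 0.0078125 + 0.00390625 + 0.00390625
    = 232/256 = 0.90625
Since 0.90625 <= 1, Kraft's inequality IS satisfied.
A prefix code with these lengths CAN exist.

Kraft sum = 0.90625. Satisfied.
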